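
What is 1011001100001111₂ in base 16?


Group into 4-bit nibbles: 1011001100001111
  1011 = B
  0011 = 3
  0000 = 0
  1111 = F
= 0xB30F


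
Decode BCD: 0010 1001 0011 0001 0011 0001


Each 4-bit group → digit:
  0010 → 2
  1001 → 9
  0011 → 3
  0001 → 1
  0011 → 3
  0001 → 1
= 293131


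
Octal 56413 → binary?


Each octal digit → 3 binary bits:
  5 = 101
  6 = 110
  4 = 100
  1 = 001
  3 = 011
Concatenate: 101 110 100 001 011
= 101110100001011


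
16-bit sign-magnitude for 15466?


Sign bit: 0 (positive)
Magnitude: 15466 = 011110001101010
= 0011110001101010


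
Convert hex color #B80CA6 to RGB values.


Hex: #B80CA6
R = B8₁₆ = 184
G = 0C₁₆ = 12
B = A6₁₆ = 166
= RGB(184, 12, 166)


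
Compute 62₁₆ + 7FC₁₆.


Align and add column by column (LSB to MSB, each column mod 16 with carry):
  0062
+ 07FC
  ----
  col 0: 2(2) + C(12) + 0 (carry in) = 14 → E(14), carry out 0
  col 1: 6(6) + F(15) + 0 (carry in) = 21 → 5(5), carry out 1
  col 2: 0(0) + 7(7) + 1 (carry in) = 8 → 8(8), carry out 0
  col 3: 0(0) + 0(0) + 0 (carry in) = 0 → 0(0), carry out 0
Reading digits MSB→LSB: 085E
Strip leading zeros: 85E
= 0x85E


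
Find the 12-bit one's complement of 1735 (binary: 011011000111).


Original: 011011000111
Invert all bits:
  bit 0: 0 → 1
  bit 1: 1 → 0
  bit 2: 1 → 0
  bit 3: 0 → 1
  bit 4: 1 → 0
  bit 5: 1 → 0
  bit 6: 0 → 1
  bit 7: 0 → 1
  bit 8: 0 → 1
  bit 9: 1 → 0
  bit 10: 1 → 0
  bit 11: 1 → 0
= 100100111000


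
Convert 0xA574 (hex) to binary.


Each hex digit → 4 binary bits:
  A = 1010
  5 = 0101
  7 = 0111
  4 = 0100
Concatenate: 1010 0101 0111 0100
= 1010010101110100


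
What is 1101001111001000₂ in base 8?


Group into 3-bit groups: 001101001111001000
  001 = 1
  101 = 5
  001 = 1
  111 = 7
  001 = 1
  000 = 0
= 0o151710


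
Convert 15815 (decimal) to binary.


Divide by 2 repeatedly:
15815 ÷ 2 = 7907 remainder 1
7907 ÷ 2 = 3953 remainder 1
3953 ÷ 2 = 1976 remainder 1
1976 ÷ 2 = 988 remainder 0
988 ÷ 2 = 494 remainder 0
494 ÷ 2 = 247 remainder 0
247 ÷ 2 = 123 remainder 1
123 ÷ 2 = 61 remainder 1
61 ÷ 2 = 30 remainder 1
30 ÷ 2 = 15 remainder 0
15 ÷ 2 = 7 remainder 1
7 ÷ 2 = 3 remainder 1
3 ÷ 2 = 1 remainder 1
1 ÷ 2 = 0 remainder 1
Reading remainders bottom-up:
= 11110111000111


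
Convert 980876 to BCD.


Each digit → 4-bit binary:
  9 → 1001
  8 → 1000
  0 → 0000
  8 → 1000
  7 → 0111
  6 → 0110
= 1001 1000 0000 1000 0111 0110


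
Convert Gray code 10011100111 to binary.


Gray code: 10011100111
MSB stays the same: 1
Each subsequent bit = prev_binary XOR current_gray:
  B[1] = 1 XOR 0 = 1
  B[2] = 1 XOR 0 = 1
  B[3] = 1 XOR 1 = 0
  B[4] = 0 XOR 1 = 1
  B[5] = 1 XOR 1 = 0
  B[6] = 0 XOR 0 = 0
  B[7] = 0 XOR 0 = 0
  B[8] = 0 XOR 1 = 1
  B[9] = 1 XOR 1 = 0
  B[10] = 0 XOR 1 = 1
= 11101000101 (1861 decimal)


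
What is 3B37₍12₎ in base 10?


Positional values (base 12):
  7 × 12^0 = 7 × 1 = 7
  3 × 12^1 = 3 × 12 = 36
  B × 12^2 = 11 × 144 = 1584
  3 × 12^3 = 3 × 1728 = 5184
Sum = 7 + 36 + 1584 + 5184
= 6811


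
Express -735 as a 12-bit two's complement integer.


Original: 001011011111
Step 1 - Invert all bits: 110100100000
Step 2 - Add 1: 110100100000 + 1
= 110100100001 (represents -735)


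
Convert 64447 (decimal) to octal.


Divide by 8 repeatedly:
64447 ÷ 8 = 8055 remainder 7
8055 ÷ 8 = 1006 remainder 7
1006 ÷ 8 = 125 remainder 6
125 ÷ 8 = 15 remainder 5
15 ÷ 8 = 1 remainder 7
1 ÷ 8 = 0 remainder 1
Reading remainders bottom-up:
= 0o175677


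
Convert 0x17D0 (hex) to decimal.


Positional values:
Position 0: 0 × 16^0 = 0 × 1 = 0
Position 1: D × 16^1 = 13 × 16 = 208
Position 2: 7 × 16^2 = 7 × 256 = 1792
Position 3: 1 × 16^3 = 1 × 4096 = 4096
Sum = 0 + 208 + 1792 + 4096
= 6096


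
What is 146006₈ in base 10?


Positional values:
Position 0: 6 × 8^0 = 6
Position 1: 0 × 8^1 = 0
Position 2: 0 × 8^2 = 0
Position 3: 6 × 8^3 = 3072
Position 4: 4 × 8^4 = 16384
Position 5: 1 × 8^5 = 32768
Sum = 6 + 0 + 0 + 3072 + 16384 + 32768
= 52230


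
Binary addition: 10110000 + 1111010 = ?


Align and add column by column (LSB to MSB, carry propagating):
  010110000
+ 001111010
  ---------
  col 0: 0 + 0 + 0 (carry in) = 0 → bit 0, carry out 0
  col 1: 0 + 1 + 0 (carry in) = 1 → bit 1, carry out 0
  col 2: 0 + 0 + 0 (carry in) = 0 → bit 0, carry out 0
  col 3: 0 + 1 + 0 (carry in) = 1 → bit 1, carry out 0
  col 4: 1 + 1 + 0 (carry in) = 2 → bit 0, carry out 1
  col 5: 1 + 1 + 1 (carry in) = 3 → bit 1, carry out 1
  col 6: 0 + 1 + 1 (carry in) = 2 → bit 0, carry out 1
  col 7: 1 + 0 + 1 (carry in) = 2 → bit 0, carry out 1
  col 8: 0 + 0 + 1 (carry in) = 1 → bit 1, carry out 0
Reading bits MSB→LSB: 100101010
Strip leading zeros: 100101010
= 100101010


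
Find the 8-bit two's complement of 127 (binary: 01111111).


Original: 01111111
Step 1 - Invert all bits: 10000000
Step 2 - Add 1: 10000000 + 1
= 10000001 (represents -127)


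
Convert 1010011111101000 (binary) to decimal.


Positional values:
Bit 3: 1 × 2^3 = 8
Bit 5: 1 × 2^5 = 32
Bit 6: 1 × 2^6 = 64
Bit 7: 1 × 2^7 = 128
Bit 8: 1 × 2^8 = 256
Bit 9: 1 × 2^9 = 512
Bit 10: 1 × 2^10 = 1024
Bit 13: 1 × 2^13 = 8192
Bit 15: 1 × 2^15 = 32768
Sum = 8 + 32 + 64 + 128 + 256 + 512 + 1024 + 8192 + 32768
= 42984


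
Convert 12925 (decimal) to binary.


Divide by 2 repeatedly:
12925 ÷ 2 = 6462 remainder 1
6462 ÷ 2 = 3231 remainder 0
3231 ÷ 2 = 1615 remainder 1
1615 ÷ 2 = 807 remainder 1
807 ÷ 2 = 403 remainder 1
403 ÷ 2 = 201 remainder 1
201 ÷ 2 = 100 remainder 1
100 ÷ 2 = 50 remainder 0
50 ÷ 2 = 25 remainder 0
25 ÷ 2 = 12 remainder 1
12 ÷ 2 = 6 remainder 0
6 ÷ 2 = 3 remainder 0
3 ÷ 2 = 1 remainder 1
1 ÷ 2 = 0 remainder 1
Reading remainders bottom-up:
= 11001001111101


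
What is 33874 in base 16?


Divide by 16 repeatedly:
33874 ÷ 16 = 2117 remainder 2 (2)
2117 ÷ 16 = 132 remainder 5 (5)
132 ÷ 16 = 8 remainder 4 (4)
8 ÷ 16 = 0 remainder 8 (8)
Reading remainders bottom-up:
= 0x8452


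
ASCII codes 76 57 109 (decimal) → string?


Codes (decimal): 76 57 109
Per-code ASCII lookup:
  76  (range 65-90: uppercase, 76 - 65 = 11) → 'L'
  57  (range 48-57: digits, 57 - 48 = 9) → '9'
  109  (range 97-122: lowercase, 109 - 97 = 12) → 'm'
= 'L9m'


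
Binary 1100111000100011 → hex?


Group into 4-bit nibbles: 1100111000100011
  1100 = C
  1110 = E
  0010 = 2
  0011 = 3
= 0xCE23


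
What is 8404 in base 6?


Divide by 6 repeatedly:
8404 ÷ 6 = 1400 remainder 4
1400 ÷ 6 = 233 remainder 2
233 ÷ 6 = 38 remainder 5
38 ÷ 6 = 6 remainder 2
6 ÷ 6 = 1 remainder 0
1 ÷ 6 = 0 remainder 1
Reading remainders bottom-up:
= 102524


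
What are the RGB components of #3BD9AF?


Hex: #3BD9AF
R = 3B₁₆ = 59
G = D9₁₆ = 217
B = AF₁₆ = 175
= RGB(59, 217, 175)


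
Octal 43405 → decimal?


Positional values:
Position 0: 5 × 8^0 = 5
Position 1: 0 × 8^1 = 0
Position 2: 4 × 8^2 = 256
Position 3: 3 × 8^3 = 1536
Position 4: 4 × 8^4 = 16384
Sum = 5 + 0 + 256 + 1536 + 16384
= 18181


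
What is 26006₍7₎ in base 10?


Positional values (base 7):
  6 × 7^0 = 6 × 1 = 6
  0 × 7^1 = 0 × 7 = 0
  0 × 7^2 = 0 × 49 = 0
  6 × 7^3 = 6 × 343 = 2058
  2 × 7^4 = 2 × 2401 = 4802
Sum = 6 + 0 + 0 + 2058 + 4802
= 6866


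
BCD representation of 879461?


Each digit → 4-bit binary:
  8 → 1000
  7 → 0111
  9 → 1001
  4 → 0100
  6 → 0110
  1 → 0001
= 1000 0111 1001 0100 0110 0001


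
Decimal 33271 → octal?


Divide by 8 repeatedly:
33271 ÷ 8 = 4158 remainder 7
4158 ÷ 8 = 519 remainder 6
519 ÷ 8 = 64 remainder 7
64 ÷ 8 = 8 remainder 0
8 ÷ 8 = 1 remainder 0
1 ÷ 8 = 0 remainder 1
Reading remainders bottom-up:
= 0o100767


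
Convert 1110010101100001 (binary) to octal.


Group into 3-bit groups: 001110010101100001
  001 = 1
  110 = 6
  010 = 2
  101 = 5
  100 = 4
  001 = 1
= 0o162541


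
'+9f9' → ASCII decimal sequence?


String: '+9f9'  (4 characters)
Per-character ASCII lookup:
  '+': special character: '+' = 43
  '9': digits start at 48: '9' = 48 + 9 = 57
  'f': lowercase starts at 97: 'f' = 97 + 5 = 102
  '9': digits start at 48: '9' = 48 + 9 = 57
= 43 57 102 57


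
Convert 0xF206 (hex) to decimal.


Positional values:
Position 0: 6 × 16^0 = 6 × 1 = 6
Position 1: 0 × 16^1 = 0 × 16 = 0
Position 2: 2 × 16^2 = 2 × 256 = 512
Position 3: F × 16^3 = 15 × 4096 = 61440
Sum = 6 + 0 + 512 + 61440
= 61958


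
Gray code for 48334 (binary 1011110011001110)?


Binary: 1011110011001110
Gray code: G = B XOR (B >> 1)
B >> 1 = 0101111001100111
1011110011001110 XOR 0101111001100111:
  1 XOR 0 = 1
  0 XOR 1 = 1
  1 XOR 0 = 1
  1 XOR 1 = 0
  1 XOR 1 = 0
  1 XOR 1 = 0
  0 XOR 1 = 1
  0 XOR 0 = 0
  1 XOR 0 = 1
  1 XOR 1 = 0
  0 XOR 1 = 1
  0 XOR 0 = 0
  1 XOR 0 = 1
  1 XOR 1 = 0
  1 XOR 1 = 0
  0 XOR 1 = 1
= 1110001010101001


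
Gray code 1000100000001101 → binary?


Gray code: 1000100000001101
MSB stays the same: 1
Each subsequent bit = prev_binary XOR current_gray:
  B[1] = 1 XOR 0 = 1
  B[2] = 1 XOR 0 = 1
  B[3] = 1 XOR 0 = 1
  B[4] = 1 XOR 1 = 0
  B[5] = 0 XOR 0 = 0
  B[6] = 0 XOR 0 = 0
  B[7] = 0 XOR 0 = 0
  B[8] = 0 XOR 0 = 0
  B[9] = 0 XOR 0 = 0
  B[10] = 0 XOR 0 = 0
  B[11] = 0 XOR 0 = 0
  B[12] = 0 XOR 1 = 1
  B[13] = 1 XOR 1 = 0
  B[14] = 0 XOR 0 = 0
  B[15] = 0 XOR 1 = 1
= 1111000000001001 (61449 decimal)


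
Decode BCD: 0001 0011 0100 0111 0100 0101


Each 4-bit group → digit:
  0001 → 1
  0011 → 3
  0100 → 4
  0111 → 7
  0100 → 4
  0101 → 5
= 134745


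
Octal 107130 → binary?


Each octal digit → 3 binary bits:
  1 = 001
  0 = 000
  7 = 111
  1 = 001
  3 = 011
  0 = 000
Concatenate: 001 000 111 001 011 000
= 001000111001011000


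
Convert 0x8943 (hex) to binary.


Each hex digit → 4 binary bits:
  8 = 1000
  9 = 1001
  4 = 0100
  3 = 0011
Concatenate: 1000 1001 0100 0011
= 1000100101000011


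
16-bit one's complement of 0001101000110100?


Original: 0001101000110100
Invert all bits:
  bit 0: 0 → 1
  bit 1: 0 → 1
  bit 2: 0 → 1
  bit 3: 1 → 0
  bit 4: 1 → 0
  bit 5: 0 → 1
  bit 6: 1 → 0
  bit 7: 0 → 1
  bit 8: 0 → 1
  bit 9: 0 → 1
  bit 10: 1 → 0
  bit 11: 1 → 0
  bit 12: 0 → 1
  bit 13: 1 → 0
  bit 14: 0 → 1
  bit 15: 0 → 1
= 1110010111001011


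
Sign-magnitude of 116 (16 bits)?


Sign bit: 0 (positive)
Magnitude: 116 = 000000001110100
= 0000000001110100


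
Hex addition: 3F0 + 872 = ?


Align and add column by column (LSB to MSB, each column mod 16 with carry):
  03F0
+ 0872
  ----
  col 0: 0(0) + 2(2) + 0 (carry in) = 2 → 2(2), carry out 0
  col 1: F(15) + 7(7) + 0 (carry in) = 22 → 6(6), carry out 1
  col 2: 3(3) + 8(8) + 1 (carry in) = 12 → C(12), carry out 0
  col 3: 0(0) + 0(0) + 0 (carry in) = 0 → 0(0), carry out 0
Reading digits MSB→LSB: 0C62
Strip leading zeros: C62
= 0xC62


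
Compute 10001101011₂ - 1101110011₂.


Align and subtract column by column (LSB to MSB, borrowing when needed):
  10001101011
- 01101110011
  -----------
  col 0: (1 - 0 borrow-in) - 1 → 1 - 1 = 0, borrow out 0
  col 1: (1 - 0 borrow-in) - 1 → 1 - 1 = 0, borrow out 0
  col 2: (0 - 0 borrow-in) - 0 → 0 - 0 = 0, borrow out 0
  col 3: (1 - 0 borrow-in) - 0 → 1 - 0 = 1, borrow out 0
  col 4: (0 - 0 borrow-in) - 1 → borrow from next column: (0+2) - 1 = 1, borrow out 1
  col 5: (1 - 1 borrow-in) - 1 → borrow from next column: (0+2) - 1 = 1, borrow out 1
  col 6: (1 - 1 borrow-in) - 1 → borrow from next column: (0+2) - 1 = 1, borrow out 1
  col 7: (0 - 1 borrow-in) - 0 → borrow from next column: (-1+2) - 0 = 1, borrow out 1
  col 8: (0 - 1 borrow-in) - 1 → borrow from next column: (-1+2) - 1 = 0, borrow out 1
  col 9: (0 - 1 borrow-in) - 1 → borrow from next column: (-1+2) - 1 = 0, borrow out 1
  col 10: (1 - 1 borrow-in) - 0 → 0 - 0 = 0, borrow out 0
Reading bits MSB→LSB: 00011111000
Strip leading zeros: 11111000
= 11111000


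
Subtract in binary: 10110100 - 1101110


Align and subtract column by column (LSB to MSB, borrowing when needed):
  10110100
- 01101110
  --------
  col 0: (0 - 0 borrow-in) - 0 → 0 - 0 = 0, borrow out 0
  col 1: (0 - 0 borrow-in) - 1 → borrow from next column: (0+2) - 1 = 1, borrow out 1
  col 2: (1 - 1 borrow-in) - 1 → borrow from next column: (0+2) - 1 = 1, borrow out 1
  col 3: (0 - 1 borrow-in) - 1 → borrow from next column: (-1+2) - 1 = 0, borrow out 1
  col 4: (1 - 1 borrow-in) - 0 → 0 - 0 = 0, borrow out 0
  col 5: (1 - 0 borrow-in) - 1 → 1 - 1 = 0, borrow out 0
  col 6: (0 - 0 borrow-in) - 1 → borrow from next column: (0+2) - 1 = 1, borrow out 1
  col 7: (1 - 1 borrow-in) - 0 → 0 - 0 = 0, borrow out 0
Reading bits MSB→LSB: 01000110
Strip leading zeros: 1000110
= 1000110


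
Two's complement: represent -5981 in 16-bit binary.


Original: 0001011101011101
Step 1 - Invert all bits: 1110100010100010
Step 2 - Add 1: 1110100010100010 + 1
= 1110100010100011 (represents -5981)


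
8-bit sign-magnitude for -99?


Sign bit: 1 (negative)
Magnitude: 99 = 1100011
= 11100011


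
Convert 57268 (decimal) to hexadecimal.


Divide by 16 repeatedly:
57268 ÷ 16 = 3579 remainder 4 (4)
3579 ÷ 16 = 223 remainder 11 (B)
223 ÷ 16 = 13 remainder 15 (F)
13 ÷ 16 = 0 remainder 13 (D)
Reading remainders bottom-up:
= 0xDFB4


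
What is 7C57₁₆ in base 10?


Positional values:
Position 0: 7 × 16^0 = 7 × 1 = 7
Position 1: 5 × 16^1 = 5 × 16 = 80
Position 2: C × 16^2 = 12 × 256 = 3072
Position 3: 7 × 16^3 = 7 × 4096 = 28672
Sum = 7 + 80 + 3072 + 28672
= 31831


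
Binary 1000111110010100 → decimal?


Positional values:
Bit 2: 1 × 2^2 = 4
Bit 4: 1 × 2^4 = 16
Bit 7: 1 × 2^7 = 128
Bit 8: 1 × 2^8 = 256
Bit 9: 1 × 2^9 = 512
Bit 10: 1 × 2^10 = 1024
Bit 11: 1 × 2^11 = 2048
Bit 15: 1 × 2^15 = 32768
Sum = 4 + 16 + 128 + 256 + 512 + 1024 + 2048 + 32768
= 36756


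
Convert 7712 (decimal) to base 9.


Divide by 9 repeatedly:
7712 ÷ 9 = 856 remainder 8
856 ÷ 9 = 95 remainder 1
95 ÷ 9 = 10 remainder 5
10 ÷ 9 = 1 remainder 1
1 ÷ 9 = 0 remainder 1
Reading remainders bottom-up:
= 11518


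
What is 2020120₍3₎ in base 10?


Positional values (base 3):
  0 × 3^0 = 0 × 1 = 0
  2 × 3^1 = 2 × 3 = 6
  1 × 3^2 = 1 × 9 = 9
  0 × 3^3 = 0 × 27 = 0
  2 × 3^4 = 2 × 81 = 162
  0 × 3^5 = 0 × 243 = 0
  2 × 3^6 = 2 × 729 = 1458
Sum = 0 + 6 + 9 + 0 + 162 + 0 + 1458
= 1635


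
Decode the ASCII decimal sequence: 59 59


Codes (decimal): 59 59
Per-code ASCII lookup:
  59  (special character) → ';'
  59  (special character) → ';'
= ';;'


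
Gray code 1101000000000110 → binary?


Gray code: 1101000000000110
MSB stays the same: 1
Each subsequent bit = prev_binary XOR current_gray:
  B[1] = 1 XOR 1 = 0
  B[2] = 0 XOR 0 = 0
  B[3] = 0 XOR 1 = 1
  B[4] = 1 XOR 0 = 1
  B[5] = 1 XOR 0 = 1
  B[6] = 1 XOR 0 = 1
  B[7] = 1 XOR 0 = 1
  B[8] = 1 XOR 0 = 1
  B[9] = 1 XOR 0 = 1
  B[10] = 1 XOR 0 = 1
  B[11] = 1 XOR 0 = 1
  B[12] = 1 XOR 0 = 1
  B[13] = 1 XOR 1 = 0
  B[14] = 0 XOR 1 = 1
  B[15] = 1 XOR 0 = 1
= 1001111111111011 (40955 decimal)


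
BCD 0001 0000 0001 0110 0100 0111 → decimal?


Each 4-bit group → digit:
  0001 → 1
  0000 → 0
  0001 → 1
  0110 → 6
  0100 → 4
  0111 → 7
= 101647


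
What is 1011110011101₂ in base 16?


Group into 4-bit nibbles: 0001011110011101
  0001 = 1
  0111 = 7
  1001 = 9
  1101 = D
= 0x179D


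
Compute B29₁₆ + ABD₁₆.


Align and add column by column (LSB to MSB, each column mod 16 with carry):
  0B29
+ 0ABD
  ----
  col 0: 9(9) + D(13) + 0 (carry in) = 22 → 6(6), carry out 1
  col 1: 2(2) + B(11) + 1 (carry in) = 14 → E(14), carry out 0
  col 2: B(11) + A(10) + 0 (carry in) = 21 → 5(5), carry out 1
  col 3: 0(0) + 0(0) + 1 (carry in) = 1 → 1(1), carry out 0
Reading digits MSB→LSB: 15E6
Strip leading zeros: 15E6
= 0x15E6


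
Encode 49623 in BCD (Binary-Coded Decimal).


Each digit → 4-bit binary:
  4 → 0100
  9 → 1001
  6 → 0110
  2 → 0010
  3 → 0011
= 0100 1001 0110 0010 0011


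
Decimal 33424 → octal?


Divide by 8 repeatedly:
33424 ÷ 8 = 4178 remainder 0
4178 ÷ 8 = 522 remainder 2
522 ÷ 8 = 65 remainder 2
65 ÷ 8 = 8 remainder 1
8 ÷ 8 = 1 remainder 0
1 ÷ 8 = 0 remainder 1
Reading remainders bottom-up:
= 0o101220


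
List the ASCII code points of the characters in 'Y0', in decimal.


String: 'Y0'  (2 characters)
Per-character ASCII lookup:
  'Y': uppercase starts at 65: 'Y' = 65 + 24 = 89
  '0': digits start at 48: '0' = 48 + 0 = 48
= 89 48


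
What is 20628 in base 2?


Divide by 2 repeatedly:
20628 ÷ 2 = 10314 remainder 0
10314 ÷ 2 = 5157 remainder 0
5157 ÷ 2 = 2578 remainder 1
2578 ÷ 2 = 1289 remainder 0
1289 ÷ 2 = 644 remainder 1
644 ÷ 2 = 322 remainder 0
322 ÷ 2 = 161 remainder 0
161 ÷ 2 = 80 remainder 1
80 ÷ 2 = 40 remainder 0
40 ÷ 2 = 20 remainder 0
20 ÷ 2 = 10 remainder 0
10 ÷ 2 = 5 remainder 0
5 ÷ 2 = 2 remainder 1
2 ÷ 2 = 1 remainder 0
1 ÷ 2 = 0 remainder 1
Reading remainders bottom-up:
= 101000010010100


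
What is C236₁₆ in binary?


Each hex digit → 4 binary bits:
  C = 1100
  2 = 0010
  3 = 0011
  6 = 0110
Concatenate: 1100 0010 0011 0110
= 1100001000110110


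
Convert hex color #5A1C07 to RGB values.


Hex: #5A1C07
R = 5A₁₆ = 90
G = 1C₁₆ = 28
B = 07₁₆ = 7
= RGB(90, 28, 7)


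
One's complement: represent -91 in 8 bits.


Original: 01011011
Invert all bits:
  bit 0: 0 → 1
  bit 1: 1 → 0
  bit 2: 0 → 1
  bit 3: 1 → 0
  bit 4: 1 → 0
  bit 5: 0 → 1
  bit 6: 1 → 0
  bit 7: 1 → 0
= 10100100


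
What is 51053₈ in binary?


Each octal digit → 3 binary bits:
  5 = 101
  1 = 001
  0 = 000
  5 = 101
  3 = 011
Concatenate: 101 001 000 101 011
= 101001000101011


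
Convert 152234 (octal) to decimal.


Positional values:
Position 0: 4 × 8^0 = 4
Position 1: 3 × 8^1 = 24
Position 2: 2 × 8^2 = 128
Position 3: 2 × 8^3 = 1024
Position 4: 5 × 8^4 = 20480
Position 5: 1 × 8^5 = 32768
Sum = 4 + 24 + 128 + 1024 + 20480 + 32768
= 54428


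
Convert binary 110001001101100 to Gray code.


Binary: 110001001101100
Gray code: G = B XOR (B >> 1)
B >> 1 = 011000100110110
110001001101100 XOR 011000100110110:
  1 XOR 0 = 1
  1 XOR 1 = 0
  0 XOR 1 = 1
  0 XOR 0 = 0
  0 XOR 0 = 0
  1 XOR 0 = 1
  0 XOR 1 = 1
  0 XOR 0 = 0
  1 XOR 0 = 1
  1 XOR 1 = 0
  0 XOR 1 = 1
  1 XOR 0 = 1
  1 XOR 1 = 0
  0 XOR 1 = 1
  0 XOR 0 = 0
= 101001101011010


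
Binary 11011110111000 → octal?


Group into 3-bit groups: 011011110111000
  011 = 3
  011 = 3
  110 = 6
  111 = 7
  000 = 0
= 0o33670


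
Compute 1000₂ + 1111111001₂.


Align and add column by column (LSB to MSB, carry propagating):
  00000001000
+ 01111111001
  -----------
  col 0: 0 + 1 + 0 (carry in) = 1 → bit 1, carry out 0
  col 1: 0 + 0 + 0 (carry in) = 0 → bit 0, carry out 0
  col 2: 0 + 0 + 0 (carry in) = 0 → bit 0, carry out 0
  col 3: 1 + 1 + 0 (carry in) = 2 → bit 0, carry out 1
  col 4: 0 + 1 + 1 (carry in) = 2 → bit 0, carry out 1
  col 5: 0 + 1 + 1 (carry in) = 2 → bit 0, carry out 1
  col 6: 0 + 1 + 1 (carry in) = 2 → bit 0, carry out 1
  col 7: 0 + 1 + 1 (carry in) = 2 → bit 0, carry out 1
  col 8: 0 + 1 + 1 (carry in) = 2 → bit 0, carry out 1
  col 9: 0 + 1 + 1 (carry in) = 2 → bit 0, carry out 1
  col 10: 0 + 0 + 1 (carry in) = 1 → bit 1, carry out 0
Reading bits MSB→LSB: 10000000001
Strip leading zeros: 10000000001
= 10000000001


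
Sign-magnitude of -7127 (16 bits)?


Sign bit: 1 (negative)
Magnitude: 7127 = 001101111010111
= 1001101111010111


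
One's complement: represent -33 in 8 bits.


Original: 00100001
Invert all bits:
  bit 0: 0 → 1
  bit 1: 0 → 1
  bit 2: 1 → 0
  bit 3: 0 → 1
  bit 4: 0 → 1
  bit 5: 0 → 1
  bit 6: 0 → 1
  bit 7: 1 → 0
= 11011110


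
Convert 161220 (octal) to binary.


Each octal digit → 3 binary bits:
  1 = 001
  6 = 110
  1 = 001
  2 = 010
  2 = 010
  0 = 000
Concatenate: 001 110 001 010 010 000
= 001110001010010000


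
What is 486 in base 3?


Divide by 3 repeatedly:
486 ÷ 3 = 162 remainder 0
162 ÷ 3 = 54 remainder 0
54 ÷ 3 = 18 remainder 0
18 ÷ 3 = 6 remainder 0
6 ÷ 3 = 2 remainder 0
2 ÷ 3 = 0 remainder 2
Reading remainders bottom-up:
= 200000


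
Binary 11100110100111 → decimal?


Positional values:
Bit 0: 1 × 2^0 = 1
Bit 1: 1 × 2^1 = 2
Bit 2: 1 × 2^2 = 4
Bit 5: 1 × 2^5 = 32
Bit 7: 1 × 2^7 = 128
Bit 8: 1 × 2^8 = 256
Bit 11: 1 × 2^11 = 2048
Bit 12: 1 × 2^12 = 4096
Bit 13: 1 × 2^13 = 8192
Sum = 1 + 2 + 4 + 32 + 128 + 256 + 2048 + 4096 + 8192
= 14759


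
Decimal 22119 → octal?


Divide by 8 repeatedly:
22119 ÷ 8 = 2764 remainder 7
2764 ÷ 8 = 345 remainder 4
345 ÷ 8 = 43 remainder 1
43 ÷ 8 = 5 remainder 3
5 ÷ 8 = 0 remainder 5
Reading remainders bottom-up:
= 0o53147


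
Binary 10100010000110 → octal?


Group into 3-bit groups: 010100010000110
  010 = 2
  100 = 4
  010 = 2
  000 = 0
  110 = 6
= 0o24206


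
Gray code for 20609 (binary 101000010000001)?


Binary: 101000010000001
Gray code: G = B XOR (B >> 1)
B >> 1 = 010100001000000
101000010000001 XOR 010100001000000:
  1 XOR 0 = 1
  0 XOR 1 = 1
  1 XOR 0 = 1
  0 XOR 1 = 1
  0 XOR 0 = 0
  0 XOR 0 = 0
  0 XOR 0 = 0
  1 XOR 0 = 1
  0 XOR 1 = 1
  0 XOR 0 = 0
  0 XOR 0 = 0
  0 XOR 0 = 0
  0 XOR 0 = 0
  0 XOR 0 = 0
  1 XOR 0 = 1
= 111100011000001


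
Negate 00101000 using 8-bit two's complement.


Original: 00101000
Step 1 - Invert all bits: 11010111
Step 2 - Add 1: 11010111 + 1
= 11011000 (represents -40)


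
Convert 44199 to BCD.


Each digit → 4-bit binary:
  4 → 0100
  4 → 0100
  1 → 0001
  9 → 1001
  9 → 1001
= 0100 0100 0001 1001 1001


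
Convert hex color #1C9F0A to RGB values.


Hex: #1C9F0A
R = 1C₁₆ = 28
G = 9F₁₆ = 159
B = 0A₁₆ = 10
= RGB(28, 159, 10)


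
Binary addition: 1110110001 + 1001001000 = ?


Align and add column by column (LSB to MSB, carry propagating):
  01110110001
+ 01001001000
  -----------
  col 0: 1 + 0 + 0 (carry in) = 1 → bit 1, carry out 0
  col 1: 0 + 0 + 0 (carry in) = 0 → bit 0, carry out 0
  col 2: 0 + 0 + 0 (carry in) = 0 → bit 0, carry out 0
  col 3: 0 + 1 + 0 (carry in) = 1 → bit 1, carry out 0
  col 4: 1 + 0 + 0 (carry in) = 1 → bit 1, carry out 0
  col 5: 1 + 0 + 0 (carry in) = 1 → bit 1, carry out 0
  col 6: 0 + 1 + 0 (carry in) = 1 → bit 1, carry out 0
  col 7: 1 + 0 + 0 (carry in) = 1 → bit 1, carry out 0
  col 8: 1 + 0 + 0 (carry in) = 1 → bit 1, carry out 0
  col 9: 1 + 1 + 0 (carry in) = 2 → bit 0, carry out 1
  col 10: 0 + 0 + 1 (carry in) = 1 → bit 1, carry out 0
Reading bits MSB→LSB: 10111111001
Strip leading zeros: 10111111001
= 10111111001


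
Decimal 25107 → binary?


Divide by 2 repeatedly:
25107 ÷ 2 = 12553 remainder 1
12553 ÷ 2 = 6276 remainder 1
6276 ÷ 2 = 3138 remainder 0
3138 ÷ 2 = 1569 remainder 0
1569 ÷ 2 = 784 remainder 1
784 ÷ 2 = 392 remainder 0
392 ÷ 2 = 196 remainder 0
196 ÷ 2 = 98 remainder 0
98 ÷ 2 = 49 remainder 0
49 ÷ 2 = 24 remainder 1
24 ÷ 2 = 12 remainder 0
12 ÷ 2 = 6 remainder 0
6 ÷ 2 = 3 remainder 0
3 ÷ 2 = 1 remainder 1
1 ÷ 2 = 0 remainder 1
Reading remainders bottom-up:
= 110001000010011


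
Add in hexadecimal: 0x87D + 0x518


Align and add column by column (LSB to MSB, each column mod 16 with carry):
  087D
+ 0518
  ----
  col 0: D(13) + 8(8) + 0 (carry in) = 21 → 5(5), carry out 1
  col 1: 7(7) + 1(1) + 1 (carry in) = 9 → 9(9), carry out 0
  col 2: 8(8) + 5(5) + 0 (carry in) = 13 → D(13), carry out 0
  col 3: 0(0) + 0(0) + 0 (carry in) = 0 → 0(0), carry out 0
Reading digits MSB→LSB: 0D95
Strip leading zeros: D95
= 0xD95


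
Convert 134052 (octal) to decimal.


Positional values:
Position 0: 2 × 8^0 = 2
Position 1: 5 × 8^1 = 40
Position 2: 0 × 8^2 = 0
Position 3: 4 × 8^3 = 2048
Position 4: 3 × 8^4 = 12288
Position 5: 1 × 8^5 = 32768
Sum = 2 + 40 + 0 + 2048 + 12288 + 32768
= 47146


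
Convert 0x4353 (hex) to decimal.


Positional values:
Position 0: 3 × 16^0 = 3 × 1 = 3
Position 1: 5 × 16^1 = 5 × 16 = 80
Position 2: 3 × 16^2 = 3 × 256 = 768
Position 3: 4 × 16^3 = 4 × 4096 = 16384
Sum = 3 + 80 + 768 + 16384
= 17235


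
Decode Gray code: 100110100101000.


Gray code: 100110100101000
MSB stays the same: 1
Each subsequent bit = prev_binary XOR current_gray:
  B[1] = 1 XOR 0 = 1
  B[2] = 1 XOR 0 = 1
  B[3] = 1 XOR 1 = 0
  B[4] = 0 XOR 1 = 1
  B[5] = 1 XOR 0 = 1
  B[6] = 1 XOR 1 = 0
  B[7] = 0 XOR 0 = 0
  B[8] = 0 XOR 0 = 0
  B[9] = 0 XOR 1 = 1
  B[10] = 1 XOR 0 = 1
  B[11] = 1 XOR 1 = 0
  B[12] = 0 XOR 0 = 0
  B[13] = 0 XOR 0 = 0
  B[14] = 0 XOR 0 = 0
= 111011000110000 (30256 decimal)


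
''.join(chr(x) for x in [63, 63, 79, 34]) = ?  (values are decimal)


Codes (decimal): 63 63 79 34
Per-code ASCII lookup:
  63  (special character) → '?'
  63  (special character) → '?'
  79  (range 65-90: uppercase, 79 - 65 = 14) → 'O'
  34  (special character) → '"'
= '??O"'


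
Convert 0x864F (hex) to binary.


Each hex digit → 4 binary bits:
  8 = 1000
  6 = 0110
  4 = 0100
  F = 1111
Concatenate: 1000 0110 0100 1111
= 1000011001001111


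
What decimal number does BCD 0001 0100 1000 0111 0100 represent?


Each 4-bit group → digit:
  0001 → 1
  0100 → 4
  1000 → 8
  0111 → 7
  0100 → 4
= 14874


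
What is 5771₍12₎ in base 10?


Positional values (base 12):
  1 × 12^0 = 1 × 1 = 1
  7 × 12^1 = 7 × 12 = 84
  7 × 12^2 = 7 × 144 = 1008
  5 × 12^3 = 5 × 1728 = 8640
Sum = 1 + 84 + 1008 + 8640
= 9733


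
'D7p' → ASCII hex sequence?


String: 'D7p'  (3 characters)
Per-character ASCII lookup:
  'D': uppercase starts at 65: 'D' = 65 + 3 = 68 → 0x44
  '7': digits start at 48: '7' = 48 + 7 = 55 → 0x37
  'p': lowercase starts at 97: 'p' = 97 + 15 = 112 → 0x70
= 0x44 0x37 0x70


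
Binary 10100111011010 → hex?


Group into 4-bit nibbles: 0010100111011010
  0010 = 2
  1001 = 9
  1101 = D
  1010 = A
= 0x29DA


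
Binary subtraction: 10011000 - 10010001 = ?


Align and subtract column by column (LSB to MSB, borrowing when needed):
  10011000
- 10010001
  --------
  col 0: (0 - 0 borrow-in) - 1 → borrow from next column: (0+2) - 1 = 1, borrow out 1
  col 1: (0 - 1 borrow-in) - 0 → borrow from next column: (-1+2) - 0 = 1, borrow out 1
  col 2: (0 - 1 borrow-in) - 0 → borrow from next column: (-1+2) - 0 = 1, borrow out 1
  col 3: (1 - 1 borrow-in) - 0 → 0 - 0 = 0, borrow out 0
  col 4: (1 - 0 borrow-in) - 1 → 1 - 1 = 0, borrow out 0
  col 5: (0 - 0 borrow-in) - 0 → 0 - 0 = 0, borrow out 0
  col 6: (0 - 0 borrow-in) - 0 → 0 - 0 = 0, borrow out 0
  col 7: (1 - 0 borrow-in) - 1 → 1 - 1 = 0, borrow out 0
Reading bits MSB→LSB: 00000111
Strip leading zeros: 111
= 111


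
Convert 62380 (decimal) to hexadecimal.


Divide by 16 repeatedly:
62380 ÷ 16 = 3898 remainder 12 (C)
3898 ÷ 16 = 243 remainder 10 (A)
243 ÷ 16 = 15 remainder 3 (3)
15 ÷ 16 = 0 remainder 15 (F)
Reading remainders bottom-up:
= 0xF3AC


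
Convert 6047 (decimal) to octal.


Divide by 8 repeatedly:
6047 ÷ 8 = 755 remainder 7
755 ÷ 8 = 94 remainder 3
94 ÷ 8 = 11 remainder 6
11 ÷ 8 = 1 remainder 3
1 ÷ 8 = 0 remainder 1
Reading remainders bottom-up:
= 0o13637


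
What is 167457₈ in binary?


Each octal digit → 3 binary bits:
  1 = 001
  6 = 110
  7 = 111
  4 = 100
  5 = 101
  7 = 111
Concatenate: 001 110 111 100 101 111
= 001110111100101111


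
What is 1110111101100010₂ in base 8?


Group into 3-bit groups: 001110111101100010
  001 = 1
  110 = 6
  111 = 7
  101 = 5
  100 = 4
  010 = 2
= 0o167542


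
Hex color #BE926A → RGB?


Hex: #BE926A
R = BE₁₆ = 190
G = 92₁₆ = 146
B = 6A₁₆ = 106
= RGB(190, 146, 106)


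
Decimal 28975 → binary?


Divide by 2 repeatedly:
28975 ÷ 2 = 14487 remainder 1
14487 ÷ 2 = 7243 remainder 1
7243 ÷ 2 = 3621 remainder 1
3621 ÷ 2 = 1810 remainder 1
1810 ÷ 2 = 905 remainder 0
905 ÷ 2 = 452 remainder 1
452 ÷ 2 = 226 remainder 0
226 ÷ 2 = 113 remainder 0
113 ÷ 2 = 56 remainder 1
56 ÷ 2 = 28 remainder 0
28 ÷ 2 = 14 remainder 0
14 ÷ 2 = 7 remainder 0
7 ÷ 2 = 3 remainder 1
3 ÷ 2 = 1 remainder 1
1 ÷ 2 = 0 remainder 1
Reading remainders bottom-up:
= 111000100101111


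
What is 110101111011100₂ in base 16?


Group into 4-bit nibbles: 0110101111011100
  0110 = 6
  1011 = B
  1101 = D
  1100 = C
= 0x6BDC


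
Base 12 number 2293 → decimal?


Positional values (base 12):
  3 × 12^0 = 3 × 1 = 3
  9 × 12^1 = 9 × 12 = 108
  2 × 12^2 = 2 × 144 = 288
  2 × 12^3 = 2 × 1728 = 3456
Sum = 3 + 108 + 288 + 3456
= 3855


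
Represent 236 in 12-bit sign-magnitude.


Sign bit: 0 (positive)
Magnitude: 236 = 00011101100
= 000011101100


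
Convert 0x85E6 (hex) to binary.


Each hex digit → 4 binary bits:
  8 = 1000
  5 = 0101
  E = 1110
  6 = 0110
Concatenate: 1000 0101 1110 0110
= 1000010111100110


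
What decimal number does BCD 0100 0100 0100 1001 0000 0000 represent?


Each 4-bit group → digit:
  0100 → 4
  0100 → 4
  0100 → 4
  1001 → 9
  0000 → 0
  0000 → 0
= 444900


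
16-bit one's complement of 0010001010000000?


Original: 0010001010000000
Invert all bits:
  bit 0: 0 → 1
  bit 1: 0 → 1
  bit 2: 1 → 0
  bit 3: 0 → 1
  bit 4: 0 → 1
  bit 5: 0 → 1
  bit 6: 1 → 0
  bit 7: 0 → 1
  bit 8: 1 → 0
  bit 9: 0 → 1
  bit 10: 0 → 1
  bit 11: 0 → 1
  bit 12: 0 → 1
  bit 13: 0 → 1
  bit 14: 0 → 1
  bit 15: 0 → 1
= 1101110101111111


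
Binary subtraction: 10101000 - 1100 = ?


Align and subtract column by column (LSB to MSB, borrowing when needed):
  10101000
- 00001100
  --------
  col 0: (0 - 0 borrow-in) - 0 → 0 - 0 = 0, borrow out 0
  col 1: (0 - 0 borrow-in) - 0 → 0 - 0 = 0, borrow out 0
  col 2: (0 - 0 borrow-in) - 1 → borrow from next column: (0+2) - 1 = 1, borrow out 1
  col 3: (1 - 1 borrow-in) - 1 → borrow from next column: (0+2) - 1 = 1, borrow out 1
  col 4: (0 - 1 borrow-in) - 0 → borrow from next column: (-1+2) - 0 = 1, borrow out 1
  col 5: (1 - 1 borrow-in) - 0 → 0 - 0 = 0, borrow out 0
  col 6: (0 - 0 borrow-in) - 0 → 0 - 0 = 0, borrow out 0
  col 7: (1 - 0 borrow-in) - 0 → 1 - 0 = 1, borrow out 0
Reading bits MSB→LSB: 10011100
Strip leading zeros: 10011100
= 10011100


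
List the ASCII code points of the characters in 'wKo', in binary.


String: 'wKo'  (3 characters)
Per-character ASCII lookup:
  'w': lowercase starts at 97: 'w' = 97 + 22 = 119 → 1110111
  'K': uppercase starts at 65: 'K' = 65 + 10 = 75 → 1001011
  'o': lowercase starts at 97: 'o' = 97 + 14 = 111 → 1101111
= 1110111 1001011 1101111


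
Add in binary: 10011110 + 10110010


Align and add column by column (LSB to MSB, carry propagating):
  010011110
+ 010110010
  ---------
  col 0: 0 + 0 + 0 (carry in) = 0 → bit 0, carry out 0
  col 1: 1 + 1 + 0 (carry in) = 2 → bit 0, carry out 1
  col 2: 1 + 0 + 1 (carry in) = 2 → bit 0, carry out 1
  col 3: 1 + 0 + 1 (carry in) = 2 → bit 0, carry out 1
  col 4: 1 + 1 + 1 (carry in) = 3 → bit 1, carry out 1
  col 5: 0 + 1 + 1 (carry in) = 2 → bit 0, carry out 1
  col 6: 0 + 0 + 1 (carry in) = 1 → bit 1, carry out 0
  col 7: 1 + 1 + 0 (carry in) = 2 → bit 0, carry out 1
  col 8: 0 + 0 + 1 (carry in) = 1 → bit 1, carry out 0
Reading bits MSB→LSB: 101010000
Strip leading zeros: 101010000
= 101010000


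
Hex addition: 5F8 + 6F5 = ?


Align and add column by column (LSB to MSB, each column mod 16 with carry):
  05F8
+ 06F5
  ----
  col 0: 8(8) + 5(5) + 0 (carry in) = 13 → D(13), carry out 0
  col 1: F(15) + F(15) + 0 (carry in) = 30 → E(14), carry out 1
  col 2: 5(5) + 6(6) + 1 (carry in) = 12 → C(12), carry out 0
  col 3: 0(0) + 0(0) + 0 (carry in) = 0 → 0(0), carry out 0
Reading digits MSB→LSB: 0CED
Strip leading zeros: CED
= 0xCED


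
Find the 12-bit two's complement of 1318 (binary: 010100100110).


Original: 010100100110
Step 1 - Invert all bits: 101011011001
Step 2 - Add 1: 101011011001 + 1
= 101011011010 (represents -1318)


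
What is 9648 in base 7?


Divide by 7 repeatedly:
9648 ÷ 7 = 1378 remainder 2
1378 ÷ 7 = 196 remainder 6
196 ÷ 7 = 28 remainder 0
28 ÷ 7 = 4 remainder 0
4 ÷ 7 = 0 remainder 4
Reading remainders bottom-up:
= 40062


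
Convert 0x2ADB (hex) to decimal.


Positional values:
Position 0: B × 16^0 = 11 × 1 = 11
Position 1: D × 16^1 = 13 × 16 = 208
Position 2: A × 16^2 = 10 × 256 = 2560
Position 3: 2 × 16^3 = 2 × 4096 = 8192
Sum = 11 + 208 + 2560 + 8192
= 10971


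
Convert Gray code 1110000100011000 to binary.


Gray code: 1110000100011000
MSB stays the same: 1
Each subsequent bit = prev_binary XOR current_gray:
  B[1] = 1 XOR 1 = 0
  B[2] = 0 XOR 1 = 1
  B[3] = 1 XOR 0 = 1
  B[4] = 1 XOR 0 = 1
  B[5] = 1 XOR 0 = 1
  B[6] = 1 XOR 0 = 1
  B[7] = 1 XOR 1 = 0
  B[8] = 0 XOR 0 = 0
  B[9] = 0 XOR 0 = 0
  B[10] = 0 XOR 0 = 0
  B[11] = 0 XOR 1 = 1
  B[12] = 1 XOR 1 = 0
  B[13] = 0 XOR 0 = 0
  B[14] = 0 XOR 0 = 0
  B[15] = 0 XOR 0 = 0
= 1011111000010000 (48656 decimal)


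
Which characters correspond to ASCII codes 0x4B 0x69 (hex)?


Codes (hex): 0x4B 0x69
Per-code ASCII lookup:
  0x4B = 75  (range 65-90: uppercase, 75 - 65 = 10) → 'K'
  0x69 = 105  (range 97-122: lowercase, 105 - 97 = 8) → 'i'
= 'Ki'


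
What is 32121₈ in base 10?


Positional values:
Position 0: 1 × 8^0 = 1
Position 1: 2 × 8^1 = 16
Position 2: 1 × 8^2 = 64
Position 3: 2 × 8^3 = 1024
Position 4: 3 × 8^4 = 12288
Sum = 1 + 16 + 64 + 1024 + 12288
= 13393


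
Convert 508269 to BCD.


Each digit → 4-bit binary:
  5 → 0101
  0 → 0000
  8 → 1000
  2 → 0010
  6 → 0110
  9 → 1001
= 0101 0000 1000 0010 0110 1001


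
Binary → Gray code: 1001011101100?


Binary: 1001011101100
Gray code: G = B XOR (B >> 1)
B >> 1 = 0100101110110
1001011101100 XOR 0100101110110:
  1 XOR 0 = 1
  0 XOR 1 = 1
  0 XOR 0 = 0
  1 XOR 0 = 1
  0 XOR 1 = 1
  1 XOR 0 = 1
  1 XOR 1 = 0
  1 XOR 1 = 0
  0 XOR 1 = 1
  1 XOR 0 = 1
  1 XOR 1 = 0
  0 XOR 1 = 1
  0 XOR 0 = 0
= 1101110011010


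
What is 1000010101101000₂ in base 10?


Positional values:
Bit 3: 1 × 2^3 = 8
Bit 5: 1 × 2^5 = 32
Bit 6: 1 × 2^6 = 64
Bit 8: 1 × 2^8 = 256
Bit 10: 1 × 2^10 = 1024
Bit 15: 1 × 2^15 = 32768
Sum = 8 + 32 + 64 + 256 + 1024 + 32768
= 34152


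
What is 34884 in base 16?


Divide by 16 repeatedly:
34884 ÷ 16 = 2180 remainder 4 (4)
2180 ÷ 16 = 136 remainder 4 (4)
136 ÷ 16 = 8 remainder 8 (8)
8 ÷ 16 = 0 remainder 8 (8)
Reading remainders bottom-up:
= 0x8844


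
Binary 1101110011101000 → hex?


Group into 4-bit nibbles: 1101110011101000
  1101 = D
  1100 = C
  1110 = E
  1000 = 8
= 0xDCE8


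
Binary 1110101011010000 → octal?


Group into 3-bit groups: 001110101011010000
  001 = 1
  110 = 6
  101 = 5
  011 = 3
  010 = 2
  000 = 0
= 0o165320


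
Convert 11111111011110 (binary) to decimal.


Positional values:
Bit 1: 1 × 2^1 = 2
Bit 2: 1 × 2^2 = 4
Bit 3: 1 × 2^3 = 8
Bit 4: 1 × 2^4 = 16
Bit 6: 1 × 2^6 = 64
Bit 7: 1 × 2^7 = 128
Bit 8: 1 × 2^8 = 256
Bit 9: 1 × 2^9 = 512
Bit 10: 1 × 2^10 = 1024
Bit 11: 1 × 2^11 = 2048
Bit 12: 1 × 2^12 = 4096
Bit 13: 1 × 2^13 = 8192
Sum = 2 + 4 + 8 + 16 + 64 + 128 + 256 + 512 + 1024 + 2048 + 4096 + 8192
= 16350


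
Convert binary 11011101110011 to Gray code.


Binary: 11011101110011
Gray code: G = B XOR (B >> 1)
B >> 1 = 01101110111001
11011101110011 XOR 01101110111001:
  1 XOR 0 = 1
  1 XOR 1 = 0
  0 XOR 1 = 1
  1 XOR 0 = 1
  1 XOR 1 = 0
  1 XOR 1 = 0
  0 XOR 1 = 1
  1 XOR 0 = 1
  1 XOR 1 = 0
  1 XOR 1 = 0
  0 XOR 1 = 1
  0 XOR 0 = 0
  1 XOR 0 = 1
  1 XOR 1 = 0
= 10110011001010


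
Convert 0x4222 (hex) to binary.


Each hex digit → 4 binary bits:
  4 = 0100
  2 = 0010
  2 = 0010
  2 = 0010
Concatenate: 0100 0010 0010 0010
= 0100001000100010


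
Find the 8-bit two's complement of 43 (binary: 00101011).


Original: 00101011
Step 1 - Invert all bits: 11010100
Step 2 - Add 1: 11010100 + 1
= 11010101 (represents -43)


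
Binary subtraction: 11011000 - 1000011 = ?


Align and subtract column by column (LSB to MSB, borrowing when needed):
  11011000
- 01000011
  --------
  col 0: (0 - 0 borrow-in) - 1 → borrow from next column: (0+2) - 1 = 1, borrow out 1
  col 1: (0 - 1 borrow-in) - 1 → borrow from next column: (-1+2) - 1 = 0, borrow out 1
  col 2: (0 - 1 borrow-in) - 0 → borrow from next column: (-1+2) - 0 = 1, borrow out 1
  col 3: (1 - 1 borrow-in) - 0 → 0 - 0 = 0, borrow out 0
  col 4: (1 - 0 borrow-in) - 0 → 1 - 0 = 1, borrow out 0
  col 5: (0 - 0 borrow-in) - 0 → 0 - 0 = 0, borrow out 0
  col 6: (1 - 0 borrow-in) - 1 → 1 - 1 = 0, borrow out 0
  col 7: (1 - 0 borrow-in) - 0 → 1 - 0 = 1, borrow out 0
Reading bits MSB→LSB: 10010101
Strip leading zeros: 10010101
= 10010101


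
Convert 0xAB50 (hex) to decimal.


Positional values:
Position 0: 0 × 16^0 = 0 × 1 = 0
Position 1: 5 × 16^1 = 5 × 16 = 80
Position 2: B × 16^2 = 11 × 256 = 2816
Position 3: A × 16^3 = 10 × 4096 = 40960
Sum = 0 + 80 + 2816 + 40960
= 43856


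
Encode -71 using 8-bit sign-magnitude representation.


Sign bit: 1 (negative)
Magnitude: 71 = 1000111
= 11000111


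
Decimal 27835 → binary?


Divide by 2 repeatedly:
27835 ÷ 2 = 13917 remainder 1
13917 ÷ 2 = 6958 remainder 1
6958 ÷ 2 = 3479 remainder 0
3479 ÷ 2 = 1739 remainder 1
1739 ÷ 2 = 869 remainder 1
869 ÷ 2 = 434 remainder 1
434 ÷ 2 = 217 remainder 0
217 ÷ 2 = 108 remainder 1
108 ÷ 2 = 54 remainder 0
54 ÷ 2 = 27 remainder 0
27 ÷ 2 = 13 remainder 1
13 ÷ 2 = 6 remainder 1
6 ÷ 2 = 3 remainder 0
3 ÷ 2 = 1 remainder 1
1 ÷ 2 = 0 remainder 1
Reading remainders bottom-up:
= 110110010111011


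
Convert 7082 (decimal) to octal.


Divide by 8 repeatedly:
7082 ÷ 8 = 885 remainder 2
885 ÷ 8 = 110 remainder 5
110 ÷ 8 = 13 remainder 6
13 ÷ 8 = 1 remainder 5
1 ÷ 8 = 0 remainder 1
Reading remainders bottom-up:
= 0o15652


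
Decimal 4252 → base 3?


Divide by 3 repeatedly:
4252 ÷ 3 = 1417 remainder 1
1417 ÷ 3 = 472 remainder 1
472 ÷ 3 = 157 remainder 1
157 ÷ 3 = 52 remainder 1
52 ÷ 3 = 17 remainder 1
17 ÷ 3 = 5 remainder 2
5 ÷ 3 = 1 remainder 2
1 ÷ 3 = 0 remainder 1
Reading remainders bottom-up:
= 12211111


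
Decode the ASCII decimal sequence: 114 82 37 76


Codes (decimal): 114 82 37 76
Per-code ASCII lookup:
  114  (range 97-122: lowercase, 114 - 97 = 17) → 'r'
  82  (range 65-90: uppercase, 82 - 65 = 17) → 'R'
  37  (special character) → '%'
  76  (range 65-90: uppercase, 76 - 65 = 11) → 'L'
= 'rR%L'


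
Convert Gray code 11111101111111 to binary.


Gray code: 11111101111111
MSB stays the same: 1
Each subsequent bit = prev_binary XOR current_gray:
  B[1] = 1 XOR 1 = 0
  B[2] = 0 XOR 1 = 1
  B[3] = 1 XOR 1 = 0
  B[4] = 0 XOR 1 = 1
  B[5] = 1 XOR 1 = 0
  B[6] = 0 XOR 0 = 0
  B[7] = 0 XOR 1 = 1
  B[8] = 1 XOR 1 = 0
  B[9] = 0 XOR 1 = 1
  B[10] = 1 XOR 1 = 0
  B[11] = 0 XOR 1 = 1
  B[12] = 1 XOR 1 = 0
  B[13] = 0 XOR 1 = 1
= 10101001010101 (10837 decimal)


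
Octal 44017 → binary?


Each octal digit → 3 binary bits:
  4 = 100
  4 = 100
  0 = 000
  1 = 001
  7 = 111
Concatenate: 100 100 000 001 111
= 100100000001111


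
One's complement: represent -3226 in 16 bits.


Original: 0000110010011010
Invert all bits:
  bit 0: 0 → 1
  bit 1: 0 → 1
  bit 2: 0 → 1
  bit 3: 0 → 1
  bit 4: 1 → 0
  bit 5: 1 → 0
  bit 6: 0 → 1
  bit 7: 0 → 1
  bit 8: 1 → 0
  bit 9: 0 → 1
  bit 10: 0 → 1
  bit 11: 1 → 0
  bit 12: 1 → 0
  bit 13: 0 → 1
  bit 14: 1 → 0
  bit 15: 0 → 1
= 1111001101100101


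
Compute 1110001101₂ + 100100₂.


Align and add column by column (LSB to MSB, carry propagating):
  01110001101
+ 00000100100
  -----------
  col 0: 1 + 0 + 0 (carry in) = 1 → bit 1, carry out 0
  col 1: 0 + 0 + 0 (carry in) = 0 → bit 0, carry out 0
  col 2: 1 + 1 + 0 (carry in) = 2 → bit 0, carry out 1
  col 3: 1 + 0 + 1 (carry in) = 2 → bit 0, carry out 1
  col 4: 0 + 0 + 1 (carry in) = 1 → bit 1, carry out 0
  col 5: 0 + 1 + 0 (carry in) = 1 → bit 1, carry out 0
  col 6: 0 + 0 + 0 (carry in) = 0 → bit 0, carry out 0
  col 7: 1 + 0 + 0 (carry in) = 1 → bit 1, carry out 0
  col 8: 1 + 0 + 0 (carry in) = 1 → bit 1, carry out 0
  col 9: 1 + 0 + 0 (carry in) = 1 → bit 1, carry out 0
  col 10: 0 + 0 + 0 (carry in) = 0 → bit 0, carry out 0
Reading bits MSB→LSB: 01110110001
Strip leading zeros: 1110110001
= 1110110001
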